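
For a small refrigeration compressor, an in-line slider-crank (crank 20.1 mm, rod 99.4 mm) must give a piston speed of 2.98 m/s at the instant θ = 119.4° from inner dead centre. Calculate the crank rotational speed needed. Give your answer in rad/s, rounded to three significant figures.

For an in-line slider-crank, |v_piston| = rω|sinθ|·[1 + r cosθ/√(L² − r² sin²θ)].
With r = 0.0201 m, L = 0.0994 m, θ = 119.4°: the bracketed kinematic factor |dx/dθ| = 0.015745 m.
ω = v/|dx/dθ| = 2.98/0.015745 = 189.26 rad/s.

189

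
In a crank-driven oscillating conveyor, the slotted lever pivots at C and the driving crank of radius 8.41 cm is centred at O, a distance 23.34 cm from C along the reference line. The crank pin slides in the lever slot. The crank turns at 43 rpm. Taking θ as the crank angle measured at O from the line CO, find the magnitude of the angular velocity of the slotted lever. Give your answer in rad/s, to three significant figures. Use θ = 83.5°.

0.634

ω = 4.503 rad/s (from 43 rpm).
Crank pin A relative to C: A = (d + r cosθ, r sinθ); lever angle φ = atan2(r sinθ, d + r cosθ).
Differentiating tanφ: φ̇ = rω(d cosθ + r)/(d² + r² + 2dr cosθ).
d² + r² + 2dr cosθ = |CA|² = 0.0659925 m²;  d cosθ + r = +0.11052 m.
|ω_lever| = |0.0841·4.503·+0.11052| / 0.0659925 = 0.63423 rad/s.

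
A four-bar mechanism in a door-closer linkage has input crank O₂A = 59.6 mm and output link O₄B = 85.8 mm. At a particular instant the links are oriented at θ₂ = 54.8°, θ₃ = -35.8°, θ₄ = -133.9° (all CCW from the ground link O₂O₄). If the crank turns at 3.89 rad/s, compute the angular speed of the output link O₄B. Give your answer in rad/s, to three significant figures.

ω₂ = 3.89 rad/s
Differentiating the loop-closure r₂e^{iθ₂}+r₃e^{iθ₃}=r₁+r₄e^{iθ₄} gives r₂ω₂e^{iθ₂}+r₃ω₃e^{iθ₃}=r₄ω₄e^{iθ₄}.
Eliminating the other unknown: ω₄ = r₂ω₂ sin(θ₂−θ₃) / [r₄ sin(θ₄−θ₃)].
Numerator sine = +0.99995; denominator sine = -0.99002.
Result = 0.0596·3.89·(+0.99995) / (0.0858·(-0.99002)) = -2.7292 rad/s; magnitude 2.7292 rad/s.

2.73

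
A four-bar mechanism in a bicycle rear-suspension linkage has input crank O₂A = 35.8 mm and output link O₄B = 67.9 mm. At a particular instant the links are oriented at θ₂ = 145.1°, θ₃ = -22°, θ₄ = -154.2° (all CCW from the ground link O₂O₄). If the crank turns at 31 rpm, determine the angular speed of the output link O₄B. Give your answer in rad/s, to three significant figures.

ω₂ = 3.246 rad/s (from 31 rpm).
Differentiating the loop-closure r₂e^{iθ₂}+r₃e^{iθ₃}=r₁+r₄e^{iθ₄} gives r₂ω₂e^{iθ₂}+r₃ω₃e^{iθ₃}=r₄ω₄e^{iθ₄}.
Eliminating the other unknown: ω₄ = r₂ω₂ sin(θ₂−θ₃) / [r₄ sin(θ₄−θ₃)].
Numerator sine = +0.22325; denominator sine = -0.74080.
Result = 0.0358·3.246·(+0.22325) / (0.0679·(-0.74080)) = -0.51581 rad/s; magnitude 0.51581 rad/s.

0.516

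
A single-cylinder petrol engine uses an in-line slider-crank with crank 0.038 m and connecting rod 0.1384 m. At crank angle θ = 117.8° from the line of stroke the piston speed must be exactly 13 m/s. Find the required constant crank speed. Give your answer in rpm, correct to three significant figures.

4250

For an in-line slider-crank, |v_piston| = rω|sinθ|·[1 + r cosθ/√(L² − r² sin²θ)].
With r = 0.038 m, L = 0.1384 m, θ = 117.8°: the bracketed kinematic factor |dx/dθ| = 0.029177 m.
ω = v/|dx/dθ| = 13/0.029177 = 445.56 rad/s.
N = 60ω/(2π) = 4254.8 rpm.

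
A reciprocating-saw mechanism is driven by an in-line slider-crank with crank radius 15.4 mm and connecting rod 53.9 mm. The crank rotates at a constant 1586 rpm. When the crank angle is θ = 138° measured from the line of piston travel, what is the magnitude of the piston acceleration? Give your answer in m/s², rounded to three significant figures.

ω = 2π·1586/60 = 166.1 rad/s
x(θ) = r cosθ + √(L² − r² sin²θ); with ω constant, a = ω²·d²x/dθ².
d²x/dθ² = −r cosθ − r²(cos2θ)/√u − r⁴ sin²2θ/(4u^{3/2}),  u = L² − r² sin²θ = 0.00279902 m².
Substituting r = 0.0154 m, L = 0.0539 m, θ = 138°: d²x/dθ² = +0.010882 m.
a = ω²·d²x/dθ² = (166.1)²·(+0.010882) = +300.17 m/s²;  |a| = 300.17 m/s².

300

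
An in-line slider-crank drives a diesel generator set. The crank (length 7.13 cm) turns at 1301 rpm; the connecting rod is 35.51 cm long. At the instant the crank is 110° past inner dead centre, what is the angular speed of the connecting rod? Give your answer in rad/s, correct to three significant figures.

ω = 136.2 rad/s (converted from 1301 rpm).
The rod makes angle φ with the slider axis where L sinφ = r sinθ; differentiating, L cosφ·φ̇ = r ω cosθ.
L cosφ = √(L² − r² sin²θ) = 0.34872 m.
|ω_rod| = r ω |cosθ| / √(L² − r² sin²θ) = 0.0713·136.2·0.34202/0.34872 = 9.5273 rad/s.

9.53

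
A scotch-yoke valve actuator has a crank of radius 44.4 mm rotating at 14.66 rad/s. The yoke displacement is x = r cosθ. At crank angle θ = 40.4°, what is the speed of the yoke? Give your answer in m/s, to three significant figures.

0.422

ω = 14.66 rad/s
x = r cosθ ⇒ ẋ = −rω sinθ.
|v| = rω|sinθ| = 0.0444·14.66·|sin 40.4°| = 0.42186 m/s.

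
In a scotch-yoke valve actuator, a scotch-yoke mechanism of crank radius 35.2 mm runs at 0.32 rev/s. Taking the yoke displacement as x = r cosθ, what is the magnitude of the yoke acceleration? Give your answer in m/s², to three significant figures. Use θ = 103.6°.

ω = 2.011 rad/s (from 0.32 rev/s).
x = r cosθ ⇒ ẍ = −rω² cosθ (ω constant).
|a| = rω²|cosθ| = 0.0352·(2.011)²·|cos 103.6°| = 0.033461 m/s².

0.0335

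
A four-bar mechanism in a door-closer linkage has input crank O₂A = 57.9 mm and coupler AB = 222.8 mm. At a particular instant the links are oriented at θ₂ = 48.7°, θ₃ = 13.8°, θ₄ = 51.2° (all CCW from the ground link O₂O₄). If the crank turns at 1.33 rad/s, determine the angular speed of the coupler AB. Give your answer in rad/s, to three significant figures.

ω₂ = 1.33 rad/s
Differentiating the loop-closure r₂e^{iθ₂}+r₃e^{iθ₃}=r₁+r₄e^{iθ₄} gives r₂ω₂e^{iθ₂}+r₃ω₃e^{iθ₃}=r₄ω₄e^{iθ₄}.
Eliminating the other unknown: ω₃ = r₂ω₂ sin(θ₄−θ₂) / [r₃ sin(θ₃−θ₄)].
Numerator sine = +0.04362; denominator sine = -0.60738.
Result = 0.0579·1.33·(+0.04362) / (0.2228·(-0.60738)) = -0.024822 rad/s; magnitude 0.024822 rad/s.

0.0248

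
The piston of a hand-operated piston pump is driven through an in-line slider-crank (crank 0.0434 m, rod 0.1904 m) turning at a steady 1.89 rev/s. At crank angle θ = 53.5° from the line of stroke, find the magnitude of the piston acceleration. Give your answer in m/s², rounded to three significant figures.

3.24

ω = 2π·1.89 = 11.88 rad/s
x(θ) = r cosθ + √(L² − r² sin²θ); with ω constant, a = ω²·d²x/dθ².
d²x/dθ² = −r cosθ − r²(cos2θ)/√u − r⁴ sin²2θ/(4u^{3/2}),  u = L² − r² sin²θ = 0.035035 m².
Substituting r = 0.0434 m, L = 0.1904 m, θ = 53.5°: d²x/dθ² = -0.022997 m.
a = ω²·d²x/dθ² = (11.88)²·(-0.022997) = -3.243 m/s²;  |a| = 3.243 m/s².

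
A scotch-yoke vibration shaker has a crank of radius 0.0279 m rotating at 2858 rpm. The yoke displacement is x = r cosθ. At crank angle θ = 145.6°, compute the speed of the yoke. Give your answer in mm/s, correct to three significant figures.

4720

ω = 299.3 rad/s (from 2858 rpm).
x = r cosθ ⇒ ẋ = −rω sinθ.
|v| = rω|sinθ| = 0.0279·299.3·|sin 145.6°| = 4.7176 m/s = 4717.6 mm/s.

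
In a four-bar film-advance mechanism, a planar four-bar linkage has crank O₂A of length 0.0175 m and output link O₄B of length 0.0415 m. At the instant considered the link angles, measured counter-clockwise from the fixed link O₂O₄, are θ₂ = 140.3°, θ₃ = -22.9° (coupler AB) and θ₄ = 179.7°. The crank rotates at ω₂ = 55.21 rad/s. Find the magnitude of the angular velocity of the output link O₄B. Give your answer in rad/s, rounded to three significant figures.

ω₂ = 55.21 rad/s
Differentiating the loop-closure r₂e^{iθ₂}+r₃e^{iθ₃}=r₁+r₄e^{iθ₄} gives r₂ω₂e^{iθ₂}+r₃ω₃e^{iθ₃}=r₄ω₄e^{iθ₄}.
Eliminating the other unknown: ω₄ = r₂ω₂ sin(θ₂−θ₃) / [r₄ sin(θ₄−θ₃)].
Numerator sine = +0.28903; denominator sine = -0.38430.
Result = 0.0175·55.21·(+0.28903) / (0.0415·(-0.38430)) = -17.51 rad/s; magnitude 17.51 rad/s.

17.5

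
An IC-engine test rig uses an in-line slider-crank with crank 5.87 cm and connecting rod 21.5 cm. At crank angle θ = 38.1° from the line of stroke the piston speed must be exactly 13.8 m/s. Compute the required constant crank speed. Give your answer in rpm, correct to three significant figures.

2990

For an in-line slider-crank, |v_piston| = rω|sinθ|·[1 + r cosθ/√(L² − r² sin²θ)].
With r = 0.0587 m, L = 0.215 m, θ = 38.1°: the bracketed kinematic factor |dx/dθ| = 0.044115 m.
ω = v/|dx/dθ| = 13.8/0.044115 = 312.82 rad/s.
N = 60ω/(2π) = 2987.2 rpm.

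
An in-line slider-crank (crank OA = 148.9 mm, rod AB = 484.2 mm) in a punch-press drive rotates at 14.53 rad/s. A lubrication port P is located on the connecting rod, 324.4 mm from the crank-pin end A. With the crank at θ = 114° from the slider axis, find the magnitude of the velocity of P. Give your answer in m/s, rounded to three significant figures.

1.83

ω = 14.53 rad/s.  Crank-pin speed |V_A| = rω = 2.1635 m/s, perpendicular to OA.
Rod angle: sinφ = −(r/L) sinθ ⇒ φ = -16.316°; ω_rod = −rω cosθ/√(L²−r²sin²θ) = +1.8937 rad/s.
V_P = V_A + ω_rod × AP, with AP = 0.3244 m along the rod.
Components: V_Px = −rω sinθ − a·ω_rod·sinφ = -1.8039 m/s;  V_Py = rω cosθ + a·ω_rod·cosφ = -0.29042 m/s.
|V_P| = √(V_Px² + V_Py²) = 1.8271 m/s.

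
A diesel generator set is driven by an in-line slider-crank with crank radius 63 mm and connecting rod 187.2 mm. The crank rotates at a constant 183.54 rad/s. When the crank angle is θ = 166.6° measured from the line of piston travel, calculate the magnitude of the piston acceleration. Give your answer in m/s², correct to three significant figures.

1420

ω = 183.5 rad/s
x(θ) = r cosθ + √(L² − r² sin²θ); with ω constant, a = ω²·d²x/dθ².
d²x/dθ² = −r cosθ − r²(cos2θ)/√u − r⁴ sin²2θ/(4u^{3/2}),  u = L² − r² sin²θ = 0.0348307 m².
Substituting r = 0.063 m, L = 0.1872 m, θ = 166.6°: d²x/dθ² = +0.042179 m.
a = ω²·d²x/dθ² = (183.5)²·(+0.042179) = +1420.9 m/s²;  |a| = 1420.9 m/s².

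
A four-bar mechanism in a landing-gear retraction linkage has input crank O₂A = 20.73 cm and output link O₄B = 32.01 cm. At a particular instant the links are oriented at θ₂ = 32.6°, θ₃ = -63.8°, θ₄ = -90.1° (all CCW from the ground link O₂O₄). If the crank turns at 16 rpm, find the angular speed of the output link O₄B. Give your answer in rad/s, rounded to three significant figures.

ω₂ = 1.676 rad/s (from 16 rpm).
Differentiating the loop-closure r₂e^{iθ₂}+r₃e^{iθ₃}=r₁+r₄e^{iθ₄} gives r₂ω₂e^{iθ₂}+r₃ω₃e^{iθ₃}=r₄ω₄e^{iθ₄}.
Eliminating the other unknown: ω₄ = r₂ω₂ sin(θ₂−θ₃) / [r₄ sin(θ₄−θ₃)].
Numerator sine = +0.99377; denominator sine = -0.44307.
Result = 0.2073·1.676·(+0.99377) / (0.3201·(-0.44307)) = -2.4337 rad/s; magnitude 2.4337 rad/s.

2.43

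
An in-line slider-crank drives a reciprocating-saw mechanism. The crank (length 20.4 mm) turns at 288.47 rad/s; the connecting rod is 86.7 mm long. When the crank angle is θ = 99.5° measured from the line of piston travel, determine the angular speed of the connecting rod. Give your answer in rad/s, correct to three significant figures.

ω = 288.5 rad/s
The rod makes angle φ with the slider axis where L sinφ = r sinθ; differentiating, L cosφ·φ̇ = r ω cosθ.
L cosφ = √(L² − r² sin²θ) = 0.084333 m.
|ω_rod| = r ω |cosθ| / √(L² − r² sin²θ) = 0.0204·288.5·0.16505/0.084333 = 11.517 rad/s.

11.5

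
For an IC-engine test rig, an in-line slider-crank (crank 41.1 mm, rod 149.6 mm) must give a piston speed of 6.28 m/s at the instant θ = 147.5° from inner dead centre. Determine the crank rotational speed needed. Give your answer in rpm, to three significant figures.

3550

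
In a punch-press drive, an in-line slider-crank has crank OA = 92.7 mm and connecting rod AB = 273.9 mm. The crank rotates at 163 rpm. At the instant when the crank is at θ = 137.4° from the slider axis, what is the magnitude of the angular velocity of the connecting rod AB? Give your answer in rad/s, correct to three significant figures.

4.37

ω = 17.07 rad/s (converted from 163 rpm).
The rod makes angle φ with the slider axis where L sinφ = r sinθ; differentiating, L cosφ·φ̇ = r ω cosθ.
L cosφ = √(L² − r² sin²θ) = 0.26662 m.
|ω_rod| = r ω |cosθ| / √(L² − r² sin²θ) = 0.0927·17.07·0.73610/0.26662 = 4.3686 rad/s.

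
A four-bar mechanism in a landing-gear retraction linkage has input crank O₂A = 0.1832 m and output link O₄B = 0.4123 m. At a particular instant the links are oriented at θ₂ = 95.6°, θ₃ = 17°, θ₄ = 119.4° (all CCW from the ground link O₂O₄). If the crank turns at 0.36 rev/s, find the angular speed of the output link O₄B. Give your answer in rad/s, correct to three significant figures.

1.01

ω₂ = 2.262 rad/s (from 0.36 rev/s).
Differentiating the loop-closure r₂e^{iθ₂}+r₃e^{iθ₃}=r₁+r₄e^{iθ₄} gives r₂ω₂e^{iθ₂}+r₃ω₃e^{iθ₃}=r₄ω₄e^{iθ₄}.
Eliminating the other unknown: ω₄ = r₂ω₂ sin(θ₂−θ₃) / [r₄ sin(θ₄−θ₃)].
Numerator sine = +0.98027; denominator sine = +0.97667.
Result = 0.1832·2.262·(+0.98027) / (0.4123·(+0.97667)) = +1.0088 rad/s; magnitude 1.0088 rad/s.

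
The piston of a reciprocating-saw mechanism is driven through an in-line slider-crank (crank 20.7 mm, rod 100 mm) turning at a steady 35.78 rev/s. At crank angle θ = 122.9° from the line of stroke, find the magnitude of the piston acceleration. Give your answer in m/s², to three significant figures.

656

ω = 2π·35.8 = 224.8 rad/s
x(θ) = r cosθ + √(L² − r² sin²θ); with ω constant, a = ω²·d²x/dθ².
d²x/dθ² = −r cosθ − r²(cos2θ)/√u − r⁴ sin²2θ/(4u^{3/2}),  u = L² − r² sin²θ = 0.00969793 m².
Substituting r = 0.0207 m, L = 0.1 m, θ = 122.9°: d²x/dθ² = +0.012987 m.
a = ω²·d²x/dθ² = (224.8)²·(+0.012987) = +656.39 m/s²;  |a| = 656.39 m/s².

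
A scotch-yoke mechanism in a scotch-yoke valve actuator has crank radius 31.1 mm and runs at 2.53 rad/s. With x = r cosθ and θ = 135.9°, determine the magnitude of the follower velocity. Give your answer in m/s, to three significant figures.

0.0548

ω = 2.53 rad/s
x = r cosθ ⇒ ẋ = −rω sinθ.
|v| = rω|sinθ| = 0.0311·2.53·|sin 135.9°| = 0.054757 m/s.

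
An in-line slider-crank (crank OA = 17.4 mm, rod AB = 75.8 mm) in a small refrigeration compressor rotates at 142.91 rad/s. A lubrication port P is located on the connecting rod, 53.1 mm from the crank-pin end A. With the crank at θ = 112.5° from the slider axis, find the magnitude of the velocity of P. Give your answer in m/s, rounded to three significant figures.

ω = 142.9 rad/s.  Crank-pin speed |V_A| = rω = 2.4866 m/s, perpendicular to OA.
Rod angle: sinφ = −(r/L) sinθ ⇒ φ = -12.244°; ω_rod = −rω cosθ/√(L²−r²sin²θ) = +12.846 rad/s.
V_P = V_A + ω_rod × AP, with AP = 0.0531 m along the rod.
Components: V_Px = −rω sinθ − a·ω_rod·sinφ = -2.1527 m/s;  V_Py = rω cosθ + a·ω_rod·cosφ = -0.28498 m/s.
|V_P| = √(V_Px² + V_Py²) = 2.1715 m/s.

2.17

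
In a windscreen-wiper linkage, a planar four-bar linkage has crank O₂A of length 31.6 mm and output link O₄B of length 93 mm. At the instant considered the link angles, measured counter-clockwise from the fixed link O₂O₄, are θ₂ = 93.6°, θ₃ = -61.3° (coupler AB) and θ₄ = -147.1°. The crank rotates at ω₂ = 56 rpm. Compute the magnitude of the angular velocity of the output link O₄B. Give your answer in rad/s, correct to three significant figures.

0.848

ω₂ = 5.864 rad/s (from 56 rpm).
Differentiating the loop-closure r₂e^{iθ₂}+r₃e^{iθ₃}=r₁+r₄e^{iθ₄} gives r₂ω₂e^{iθ₂}+r₃ω₃e^{iθ₃}=r₄ω₄e^{iθ₄}.
Eliminating the other unknown: ω₄ = r₂ω₂ sin(θ₂−θ₃) / [r₄ sin(θ₄−θ₃)].
Numerator sine = +0.42420; denominator sine = -0.99731.
Result = 0.0316·5.864·(+0.42420) / (0.093·(-0.99731)) = -0.84754 rad/s; magnitude 0.84754 rad/s.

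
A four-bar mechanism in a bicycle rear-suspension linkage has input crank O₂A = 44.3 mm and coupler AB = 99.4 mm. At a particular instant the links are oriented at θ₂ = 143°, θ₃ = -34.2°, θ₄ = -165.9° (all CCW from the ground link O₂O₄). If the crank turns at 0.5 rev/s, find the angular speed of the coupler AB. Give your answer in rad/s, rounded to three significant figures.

ω₂ = 3.142 rad/s (from 0.5 rev/s).
Differentiating the loop-closure r₂e^{iθ₂}+r₃e^{iθ₃}=r₁+r₄e^{iθ₄} gives r₂ω₂e^{iθ₂}+r₃ω₃e^{iθ₃}=r₄ω₄e^{iθ₄}.
Eliminating the other unknown: ω₃ = r₂ω₂ sin(θ₄−θ₂) / [r₃ sin(θ₃−θ₄)].
Numerator sine = +0.77824; denominator sine = +0.74664.
Result = 0.0443·3.142·(+0.77824) / (0.0994·(+0.74664)) = +1.4594 rad/s; magnitude 1.4594 rad/s.

1.46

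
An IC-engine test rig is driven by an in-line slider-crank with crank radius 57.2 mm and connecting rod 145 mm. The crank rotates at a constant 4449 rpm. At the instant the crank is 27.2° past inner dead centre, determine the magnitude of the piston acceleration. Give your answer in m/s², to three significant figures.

ω = 2π·4449/60 = 465.9 rad/s
x(θ) = r cosθ + √(L² − r² sin²θ); with ω constant, a = ω²·d²x/dθ².
d²x/dθ² = −r cosθ − r²(cos2θ)/√u − r⁴ sin²2θ/(4u^{3/2}),  u = L² − r² sin²θ = 0.0203414 m².
Substituting r = 0.0572 m, L = 0.145 m, θ = 27.2°: d²x/dθ² = -0.064839 m.
a = ω²·d²x/dθ² = (465.9)²·(-0.064839) = -14074 m/s²;  |a| = 14074 m/s².

14100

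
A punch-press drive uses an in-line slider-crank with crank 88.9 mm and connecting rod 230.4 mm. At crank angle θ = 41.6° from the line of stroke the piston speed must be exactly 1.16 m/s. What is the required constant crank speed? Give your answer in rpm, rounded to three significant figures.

145

For an in-line slider-crank, |v_piston| = rω|sinθ|·[1 + r cosθ/√(L² − r² sin²θ)].
With r = 0.0889 m, L = 0.2304 m, θ = 41.6°: the bracketed kinematic factor |dx/dθ| = 0.076641 m.
ω = v/|dx/dθ| = 1.16/0.076641 = 15.135 rad/s.
N = 60ω/(2π) = 144.53 rpm.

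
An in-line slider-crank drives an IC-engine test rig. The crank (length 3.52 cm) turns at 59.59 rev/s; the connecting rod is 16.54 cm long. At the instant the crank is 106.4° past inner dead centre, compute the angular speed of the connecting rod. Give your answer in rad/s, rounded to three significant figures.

23.0

ω = 374.4 rad/s (converted from 59.59 rev/s).
The rod makes angle φ with the slider axis where L sinφ = r sinθ; differentiating, L cosφ·φ̇ = r ω cosθ.
L cosφ = √(L² − r² sin²θ) = 0.16192 m.
|ω_rod| = r ω |cosθ| / √(L² − r² sin²θ) = 0.0352·374.4·0.28234/0.16192 = 22.982 rad/s.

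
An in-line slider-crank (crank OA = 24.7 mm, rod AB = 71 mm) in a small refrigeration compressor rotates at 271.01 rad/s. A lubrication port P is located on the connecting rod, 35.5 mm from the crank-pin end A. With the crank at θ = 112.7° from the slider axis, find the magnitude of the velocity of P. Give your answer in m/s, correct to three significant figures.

5.88

ω = 271 rad/s.  Crank-pin speed |V_A| = rω = 6.6939 m/s, perpendicular to OA.
Rod angle: sinφ = −(r/L) sinθ ⇒ φ = -18.720°; ω_rod = −rω cosθ/√(L²−r²sin²θ) = +38.416 rad/s.
V_P = V_A + ω_rod × AP, with AP = 0.0355 m along the rod.
Components: V_Px = −rω sinθ − a·ω_rod·sinφ = -5.7377 m/s;  V_Py = rω cosθ + a·ω_rod·cosφ = -1.2916 m/s.
|V_P| = √(V_Px² + V_Py²) = 5.8813 m/s.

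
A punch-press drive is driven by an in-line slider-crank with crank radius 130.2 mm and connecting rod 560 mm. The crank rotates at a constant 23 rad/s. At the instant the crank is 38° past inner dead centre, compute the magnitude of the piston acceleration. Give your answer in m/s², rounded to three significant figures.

58.4

ω = 23 rad/s
x(θ) = r cosθ + √(L² − r² sin²θ); with ω constant, a = ω²·d²x/dθ².
d²x/dθ² = −r cosθ − r²(cos2θ)/√u − r⁴ sin²2θ/(4u^{3/2}),  u = L² − r² sin²θ = 0.307175 m².
Substituting r = 0.1302 m, L = 0.56 m, θ = 38°: d²x/dθ² = -0.1104 m.
a = ω²·d²x/dθ² = (23)²·(-0.1104) = -58.399 m/s²;  |a| = 58.399 m/s².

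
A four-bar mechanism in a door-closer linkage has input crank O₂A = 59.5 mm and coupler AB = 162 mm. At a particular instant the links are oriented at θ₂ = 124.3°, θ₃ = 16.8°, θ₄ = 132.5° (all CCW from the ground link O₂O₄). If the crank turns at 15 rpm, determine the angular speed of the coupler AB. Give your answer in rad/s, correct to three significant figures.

0.0913

ω₂ = 1.571 rad/s (from 15 rpm).
Differentiating the loop-closure r₂e^{iθ₂}+r₃e^{iθ₃}=r₁+r₄e^{iθ₄} gives r₂ω₂e^{iθ₂}+r₃ω₃e^{iθ₃}=r₄ω₄e^{iθ₄}.
Eliminating the other unknown: ω₃ = r₂ω₂ sin(θ₄−θ₂) / [r₃ sin(θ₃−θ₄)].
Numerator sine = +0.14263; denominator sine = -0.90108.
Result = 0.0595·1.571·(+0.14263) / (0.162·(-0.90108)) = -0.09132 rad/s; magnitude 0.09132 rad/s.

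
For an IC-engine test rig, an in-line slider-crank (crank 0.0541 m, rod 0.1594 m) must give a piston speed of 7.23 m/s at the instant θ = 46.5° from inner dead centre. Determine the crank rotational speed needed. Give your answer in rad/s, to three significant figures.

148

For an in-line slider-crank, |v_piston| = rω|sinθ|·[1 + r cosθ/√(L² − r² sin²θ)].
With r = 0.0541 m, L = 0.1594 m, θ = 46.5°: the bracketed kinematic factor |dx/dθ| = 0.048702 m.
ω = v/|dx/dθ| = 7.23/0.048702 = 148.45 rad/s.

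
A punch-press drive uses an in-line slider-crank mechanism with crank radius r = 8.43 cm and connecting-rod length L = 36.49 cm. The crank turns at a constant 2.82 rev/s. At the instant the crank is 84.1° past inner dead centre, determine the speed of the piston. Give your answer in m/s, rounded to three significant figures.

1.52

ω = 2π·2.82 = 17.72 rad/s
For an in-line slider-crank, x = r cosθ + √(L² − r² sin²θ), so v = −rω sinθ·[1 + r cosθ/√(L² − r² sin²θ)].
With r = 0.0843 m, L = 0.3649 m, θ = 84.1°: √(L² − r² sin²θ) = 0.35513 m.
v = −0.0843·17.72·0.99470·[1 + 0.0843·0.10279/0.35513] = -1.522 m/s.
|v| = 1.522 m/s.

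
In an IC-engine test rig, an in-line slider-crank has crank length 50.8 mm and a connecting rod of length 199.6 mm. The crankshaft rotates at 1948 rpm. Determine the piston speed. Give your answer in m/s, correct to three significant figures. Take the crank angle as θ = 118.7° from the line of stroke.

ω = 2π·1948/60 = 204 rad/s
For an in-line slider-crank, x = r cosθ + √(L² − r² sin²θ), so v = −rω sinθ·[1 + r cosθ/√(L² − r² sin²θ)].
With r = 0.0508 m, L = 0.1996 m, θ = 118.7°: √(L² − r² sin²θ) = 0.19456 m.
v = −0.0508·204·0.87715·[1 + 0.0508·-0.48022/0.19456] = -7.9501 m/s.
|v| = 7.9501 m/s.

7.95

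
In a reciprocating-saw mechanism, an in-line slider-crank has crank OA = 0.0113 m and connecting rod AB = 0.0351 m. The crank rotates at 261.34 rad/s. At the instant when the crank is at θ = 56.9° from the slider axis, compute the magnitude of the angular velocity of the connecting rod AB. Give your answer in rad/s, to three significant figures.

ω = 261.3 rad/s
The rod makes angle φ with the slider axis where L sinφ = r sinθ; differentiating, L cosφ·φ̇ = r ω cosθ.
L cosφ = √(L² − r² sin²θ) = 0.033799 m.
|ω_rod| = r ω |cosθ| / √(L² − r² sin²θ) = 0.0113·261.3·0.54610/0.033799 = 47.714 rad/s.

47.7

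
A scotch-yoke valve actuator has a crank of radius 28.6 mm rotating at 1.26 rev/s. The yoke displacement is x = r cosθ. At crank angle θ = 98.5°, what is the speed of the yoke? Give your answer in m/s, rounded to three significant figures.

ω = 7.917 rad/s (from 1.26 rev/s).
x = r cosθ ⇒ ẋ = −rω sinθ.
|v| = rω|sinθ| = 0.0286·7.917·|sin 98.5°| = 0.22393 m/s.

0.224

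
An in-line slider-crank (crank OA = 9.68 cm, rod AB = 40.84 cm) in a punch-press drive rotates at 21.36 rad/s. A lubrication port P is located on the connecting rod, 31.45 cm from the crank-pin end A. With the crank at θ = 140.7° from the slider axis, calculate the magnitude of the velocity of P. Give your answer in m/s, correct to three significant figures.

ω = 21.36 rad/s.  Crank-pin speed |V_A| = rω = 2.0676 m/s, perpendicular to OA.
Rod angle: sinφ = −(r/L) sinθ ⇒ φ = -8.634°; ω_rod = −rω cosθ/√(L²−r²sin²θ) = +3.9627 rad/s.
V_P = V_A + ω_rod × AP, with AP = 0.3145 m along the rod.
Components: V_Px = −rω sinθ − a·ω_rod·sinφ = -1.1225 m/s;  V_Py = rω cosθ + a·ω_rod·cosφ = -0.36788 m/s.
|V_P| = √(V_Px² + V_Py²) = 1.1813 m/s.

1.18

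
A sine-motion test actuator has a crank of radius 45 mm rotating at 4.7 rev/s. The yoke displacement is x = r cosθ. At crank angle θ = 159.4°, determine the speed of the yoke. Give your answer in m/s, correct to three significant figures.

0.468

ω = 29.53 rad/s (from 4.7 rev/s).
x = r cosθ ⇒ ẋ = −rω sinθ.
|v| = rω|sinθ| = 0.045·29.53·|sin 159.4°| = 0.46756 m/s.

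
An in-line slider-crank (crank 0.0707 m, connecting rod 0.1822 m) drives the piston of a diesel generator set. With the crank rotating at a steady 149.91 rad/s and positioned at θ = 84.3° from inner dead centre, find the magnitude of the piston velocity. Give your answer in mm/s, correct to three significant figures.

ω = 149.9 rad/s
For an in-line slider-crank, x = r cosθ + √(L² − r² sin²θ), so v = −rω sinθ·[1 + r cosθ/√(L² − r² sin²θ)].
With r = 0.0707 m, L = 0.1822 m, θ = 84.3°: √(L² − r² sin²θ) = 0.16807 m.
v = −0.0707·149.9·0.99506·[1 + 0.0707·0.09932/0.16807] = -10.987 m/s.
|v| = 10.987 m/s = 10987 mm/s.

11000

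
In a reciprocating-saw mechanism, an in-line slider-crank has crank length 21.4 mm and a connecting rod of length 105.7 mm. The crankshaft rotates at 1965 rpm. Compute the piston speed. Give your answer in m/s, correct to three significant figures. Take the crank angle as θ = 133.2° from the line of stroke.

ω = 2π·1965/60 = 205.8 rad/s
For an in-line slider-crank, x = r cosθ + √(L² − r² sin²θ), so v = −rω sinθ·[1 + r cosθ/√(L² − r² sin²θ)].
With r = 0.0214 m, L = 0.1057 m, θ = 133.2°: √(L² − r² sin²θ) = 0.10454 m.
v = −0.0214·205.8·0.72897·[1 + 0.0214·-0.68455/0.10454] = -2.7602 m/s.
|v| = 2.7602 m/s.

2.76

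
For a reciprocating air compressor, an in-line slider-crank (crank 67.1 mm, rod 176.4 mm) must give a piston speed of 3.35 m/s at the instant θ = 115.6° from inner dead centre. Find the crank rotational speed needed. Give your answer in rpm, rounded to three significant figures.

For an in-line slider-crank, |v_piston| = rω|sinθ|·[1 + r cosθ/√(L² − r² sin²θ)].
With r = 0.0671 m, L = 0.1764 m, θ = 115.6°: the bracketed kinematic factor |dx/dθ| = 0.049925 m.
ω = v/|dx/dθ| = 3.35/0.049925 = 67.101 rad/s.
N = 60ω/(2π) = 640.77 rpm.

641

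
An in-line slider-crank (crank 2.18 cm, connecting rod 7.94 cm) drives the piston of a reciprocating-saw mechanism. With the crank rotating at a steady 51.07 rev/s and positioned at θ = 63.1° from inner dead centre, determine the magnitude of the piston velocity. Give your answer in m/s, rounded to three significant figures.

ω = 2π·51.1 = 320.9 rad/s
For an in-line slider-crank, x = r cosθ + √(L² − r² sin²θ), so v = −rω sinθ·[1 + r cosθ/√(L² − r² sin²θ)].
With r = 0.0218 m, L = 0.0794 m, θ = 63.1°: √(L² − r² sin²θ) = 0.076983 m.
v = −0.0218·320.9·0.89180·[1 + 0.0218·0.45243/0.076983] = -7.0376 m/s.
|v| = 7.0376 m/s.

7.04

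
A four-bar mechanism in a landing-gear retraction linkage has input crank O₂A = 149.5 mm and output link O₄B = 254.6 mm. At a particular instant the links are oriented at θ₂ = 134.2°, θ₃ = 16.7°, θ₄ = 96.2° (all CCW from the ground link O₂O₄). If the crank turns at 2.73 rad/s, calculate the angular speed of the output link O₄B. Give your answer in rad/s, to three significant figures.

ω₂ = 2.73 rad/s
Differentiating the loop-closure r₂e^{iθ₂}+r₃e^{iθ₃}=r₁+r₄e^{iθ₄} gives r₂ω₂e^{iθ₂}+r₃ω₃e^{iθ₃}=r₄ω₄e^{iθ₄}.
Eliminating the other unknown: ω₄ = r₂ω₂ sin(θ₂−θ₃) / [r₄ sin(θ₄−θ₃)].
Numerator sine = +0.88701; denominator sine = +0.98325.
Result = 0.1495·2.73·(+0.88701) / (0.2546·(+0.98325)) = +1.4461 rad/s; magnitude 1.4461 rad/s.

1.45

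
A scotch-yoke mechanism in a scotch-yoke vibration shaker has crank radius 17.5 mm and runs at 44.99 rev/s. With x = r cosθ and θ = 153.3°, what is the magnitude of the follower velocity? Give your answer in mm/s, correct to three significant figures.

ω = 282.7 rad/s (from 44.99 rev/s).
x = r cosθ ⇒ ẋ = −rω sinθ.
|v| = rω|sinθ| = 0.0175·282.7·|sin 153.3°| = 2.2227 m/s = 2222.7 mm/s.

2220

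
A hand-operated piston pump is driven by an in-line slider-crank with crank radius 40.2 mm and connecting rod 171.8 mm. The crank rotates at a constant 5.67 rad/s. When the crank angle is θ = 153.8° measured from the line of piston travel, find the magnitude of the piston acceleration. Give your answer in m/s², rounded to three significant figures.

0.971

ω = 5.67 rad/s
x(θ) = r cosθ + √(L² − r² sin²θ); with ω constant, a = ω²·d²x/dθ².
d²x/dθ² = −r cosθ − r²(cos2θ)/√u − r⁴ sin²2θ/(4u^{3/2}),  u = L² − r² sin²θ = 0.0292002 m².
Substituting r = 0.0402 m, L = 0.1718 m, θ = 153.8°: d²x/dθ² = +0.030217 m.
a = ω²·d²x/dθ² = (5.67)²·(+0.030217) = +0.97146 m/s²;  |a| = 0.97146 m/s².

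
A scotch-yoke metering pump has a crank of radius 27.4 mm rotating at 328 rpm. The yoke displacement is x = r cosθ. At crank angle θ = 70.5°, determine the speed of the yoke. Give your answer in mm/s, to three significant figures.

887

ω = 34.35 rad/s (from 328 rpm).
x = r cosθ ⇒ ẋ = −rω sinθ.
|v| = rω|sinθ| = 0.0274·34.35·|sin 70.5°| = 0.88716 m/s = 887.16 mm/s.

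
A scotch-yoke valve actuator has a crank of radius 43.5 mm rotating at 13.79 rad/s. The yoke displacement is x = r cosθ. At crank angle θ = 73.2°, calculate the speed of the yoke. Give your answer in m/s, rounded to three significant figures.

0.574

ω = 13.79 rad/s
x = r cosθ ⇒ ẋ = −rω sinθ.
|v| = rω|sinθ| = 0.0435·13.79·|sin 73.2°| = 0.57426 m/s.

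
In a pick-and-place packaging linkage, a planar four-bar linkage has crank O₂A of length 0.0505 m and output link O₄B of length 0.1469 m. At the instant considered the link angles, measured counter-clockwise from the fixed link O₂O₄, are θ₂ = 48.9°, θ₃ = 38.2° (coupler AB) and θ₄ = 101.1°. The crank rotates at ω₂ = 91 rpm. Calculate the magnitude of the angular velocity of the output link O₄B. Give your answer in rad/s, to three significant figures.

0.683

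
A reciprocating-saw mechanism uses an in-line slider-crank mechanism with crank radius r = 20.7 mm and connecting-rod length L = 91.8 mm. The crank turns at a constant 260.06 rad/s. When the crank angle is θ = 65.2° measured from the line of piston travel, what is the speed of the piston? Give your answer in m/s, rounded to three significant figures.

ω = 260.1 rad/s
For an in-line slider-crank, x = r cosθ + √(L² − r² sin²θ), so v = −rω sinθ·[1 + r cosθ/√(L² − r² sin²θ)].
With r = 0.0207 m, L = 0.0918 m, θ = 65.2°: √(L² − r² sin²θ) = 0.089856 m.
v = −0.0207·260.1·0.90778·[1 + 0.0207·0.41945/0.089856] = -5.359 m/s.
|v| = 5.359 m/s.

5.36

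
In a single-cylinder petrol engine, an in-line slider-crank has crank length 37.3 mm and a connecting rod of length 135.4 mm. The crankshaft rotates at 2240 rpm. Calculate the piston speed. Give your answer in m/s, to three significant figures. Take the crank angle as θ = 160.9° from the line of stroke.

ω = 2π·2240/60 = 234.6 rad/s
For an in-line slider-crank, x = r cosθ + √(L² − r² sin²θ), so v = −rω sinθ·[1 + r cosθ/√(L² − r² sin²θ)].
With r = 0.0373 m, L = 0.1354 m, θ = 160.9°: √(L² − r² sin²θ) = 0.13485 m.
v = −0.0373·234.6·0.32722·[1 + 0.0373·-0.94495/0.13485] = -2.1147 m/s.
|v| = 2.1147 m/s.

2.11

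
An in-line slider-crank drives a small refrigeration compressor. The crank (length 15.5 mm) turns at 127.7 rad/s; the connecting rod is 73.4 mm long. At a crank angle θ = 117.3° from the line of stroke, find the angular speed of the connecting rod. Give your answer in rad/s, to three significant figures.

ω = 127.7 rad/s
The rod makes angle φ with the slider axis where L sinφ = r sinθ; differentiating, L cosφ·φ̇ = r ω cosθ.
L cosφ = √(L² − r² sin²θ) = 0.072096 m.
|ω_rod| = r ω |cosθ| / √(L² − r² sin²θ) = 0.0155·127.7·0.45865/0.072096 = 12.592 rad/s.

12.6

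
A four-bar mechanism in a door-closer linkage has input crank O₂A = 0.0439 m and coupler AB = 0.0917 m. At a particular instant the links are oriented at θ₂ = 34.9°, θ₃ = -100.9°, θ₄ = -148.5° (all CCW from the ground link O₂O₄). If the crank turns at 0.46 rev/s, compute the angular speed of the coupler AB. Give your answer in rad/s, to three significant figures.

0.111

ω₂ = 2.89 rad/s (from 0.46 rev/s).
Differentiating the loop-closure r₂e^{iθ₂}+r₃e^{iθ₃}=r₁+r₄e^{iθ₄} gives r₂ω₂e^{iθ₂}+r₃ω₃e^{iθ₃}=r₄ω₄e^{iθ₄}.
Eliminating the other unknown: ω₃ = r₂ω₂ sin(θ₄−θ₂) / [r₃ sin(θ₃−θ₄)].
Numerator sine = +0.05931; denominator sine = +0.73846.
Result = 0.0439·2.89·(+0.05931) / (0.0917·(+0.73846)) = +0.11112 rad/s; magnitude 0.11112 rad/s.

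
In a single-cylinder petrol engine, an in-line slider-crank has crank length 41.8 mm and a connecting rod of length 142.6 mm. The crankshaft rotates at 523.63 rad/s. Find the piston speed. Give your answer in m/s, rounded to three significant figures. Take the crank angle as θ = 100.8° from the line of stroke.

ω = 523.6 rad/s
For an in-line slider-crank, x = r cosθ + √(L² − r² sin²θ), so v = −rω sinθ·[1 + r cosθ/√(L² − r² sin²θ)].
With r = 0.0418 m, L = 0.1426 m, θ = 100.8°: √(L² − r² sin²θ) = 0.13656 m.
v = −0.0418·523.6·0.98229·[1 + 0.0418·-0.18738/0.13656] = -20.267 m/s.
|v| = 20.267 m/s.

20.3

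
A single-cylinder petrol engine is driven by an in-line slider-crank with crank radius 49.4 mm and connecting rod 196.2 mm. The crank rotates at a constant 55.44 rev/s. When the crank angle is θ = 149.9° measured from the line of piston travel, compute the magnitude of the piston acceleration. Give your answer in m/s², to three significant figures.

4410

ω = 2π·55.4 = 348.3 rad/s
x(θ) = r cosθ + √(L² − r² sin²θ); with ω constant, a = ω²·d²x/dθ².
d²x/dθ² = −r cosθ − r²(cos2θ)/√u − r⁴ sin²2θ/(4u^{3/2}),  u = L² − r² sin²θ = 0.0378807 m².
Substituting r = 0.0494 m, L = 0.1962 m, θ = 149.9°: d²x/dθ² = +0.036355 m.
a = ω²·d²x/dθ² = (348.3)²·(+0.036355) = +4411.4 m/s²;  |a| = 4411.4 m/s².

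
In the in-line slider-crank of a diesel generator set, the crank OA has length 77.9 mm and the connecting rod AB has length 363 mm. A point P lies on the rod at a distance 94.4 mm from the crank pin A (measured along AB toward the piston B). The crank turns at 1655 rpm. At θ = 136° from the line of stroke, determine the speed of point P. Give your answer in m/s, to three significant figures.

11.5

ω = 173.3 rad/s.  Crank-pin speed |V_A| = rω = 13.501 m/s, perpendicular to OA.
Rod angle: sinφ = −(r/L) sinθ ⇒ φ = -8.573°; ω_rod = −rω cosθ/√(L²−r²sin²θ) = +27.057 rad/s.
V_P = V_A + ω_rod × AP, with AP = 0.0944 m along the rod.
Components: V_Px = −rω sinθ − a·ω_rod·sinφ = -8.9978 m/s;  V_Py = rω cosθ + a·ω_rod·cosφ = -7.1862 m/s.
|V_P| = √(V_Px² + V_Py²) = 11.515 m/s.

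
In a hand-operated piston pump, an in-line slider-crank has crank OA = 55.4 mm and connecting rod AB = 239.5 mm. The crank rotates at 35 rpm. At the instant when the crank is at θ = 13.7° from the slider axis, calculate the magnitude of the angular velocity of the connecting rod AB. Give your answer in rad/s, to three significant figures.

0.825

ω = 3.665 rad/s (converted from 35 rpm).
The rod makes angle φ with the slider axis where L sinφ = r sinθ; differentiating, L cosφ·φ̇ = r ω cosθ.
L cosφ = √(L² − r² sin²θ) = 0.23914 m.
|ω_rod| = r ω |cosθ| / √(L² − r² sin²θ) = 0.0554·3.665·0.97155/0.23914 = 0.82493 rad/s.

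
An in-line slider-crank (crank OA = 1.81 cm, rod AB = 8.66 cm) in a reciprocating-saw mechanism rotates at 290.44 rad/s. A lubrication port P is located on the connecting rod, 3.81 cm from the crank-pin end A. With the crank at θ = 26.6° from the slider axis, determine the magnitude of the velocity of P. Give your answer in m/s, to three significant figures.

3.66

ω = 290.4 rad/s.  Crank-pin speed |V_A| = rω = 5.257 m/s, perpendicular to OA.
Rod angle: sinφ = −(r/L) sinθ ⇒ φ = -5.370°; ω_rod = −rω cosθ/√(L²−r²sin²θ) = -54.518 rad/s.
V_P = V_A + ω_rod × AP, with AP = 0.0381 m along the rod.
Components: V_Px = −rω sinθ − a·ω_rod·sinφ = -2.5482 m/s;  V_Py = rω cosθ + a·ω_rod·cosφ = +2.6325 m/s.
|V_P| = √(V_Px² + V_Py²) = 3.6638 m/s.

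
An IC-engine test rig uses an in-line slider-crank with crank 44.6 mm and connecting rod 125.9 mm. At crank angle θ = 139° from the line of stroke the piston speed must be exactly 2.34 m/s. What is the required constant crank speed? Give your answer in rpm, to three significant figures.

1050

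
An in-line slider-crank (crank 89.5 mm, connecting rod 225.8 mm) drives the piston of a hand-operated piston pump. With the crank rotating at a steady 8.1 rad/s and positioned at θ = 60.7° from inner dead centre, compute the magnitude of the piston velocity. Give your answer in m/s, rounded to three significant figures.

0.763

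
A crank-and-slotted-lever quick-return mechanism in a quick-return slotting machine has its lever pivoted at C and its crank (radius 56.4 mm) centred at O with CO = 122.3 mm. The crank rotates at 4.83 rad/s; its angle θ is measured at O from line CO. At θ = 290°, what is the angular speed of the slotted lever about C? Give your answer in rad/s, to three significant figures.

1.17

ω = 4.83 rad/s
Crank pin A relative to C: A = (d + r cosθ, r sinθ); lever angle φ = atan2(r sinθ, d + r cosθ).
Differentiating tanφ: φ̇ = rω(d cosθ + r)/(d² + r² + 2dr cosθ).
d² + r² + 2dr cosθ = |CA|² = 0.0228566 m²;  d cosθ + r = +0.098229 m.
|ω_lever| = |0.0564·4.83·+0.098229| / 0.0228566 = 1.1707 rad/s.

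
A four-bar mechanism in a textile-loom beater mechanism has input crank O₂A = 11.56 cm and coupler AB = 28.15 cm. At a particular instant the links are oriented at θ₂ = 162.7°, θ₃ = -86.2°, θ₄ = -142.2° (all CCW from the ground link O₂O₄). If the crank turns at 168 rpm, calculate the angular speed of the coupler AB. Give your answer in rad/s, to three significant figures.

7.15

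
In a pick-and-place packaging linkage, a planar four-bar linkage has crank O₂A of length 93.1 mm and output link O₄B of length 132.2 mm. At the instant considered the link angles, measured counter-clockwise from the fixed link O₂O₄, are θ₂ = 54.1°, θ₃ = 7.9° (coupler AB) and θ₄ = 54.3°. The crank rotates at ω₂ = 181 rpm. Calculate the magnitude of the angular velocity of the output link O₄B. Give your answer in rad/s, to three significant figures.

13.3

ω₂ = 18.95 rad/s (from 181 rpm).
Differentiating the loop-closure r₂e^{iθ₂}+r₃e^{iθ₃}=r₁+r₄e^{iθ₄} gives r₂ω₂e^{iθ₂}+r₃ω₃e^{iθ₃}=r₄ω₄e^{iθ₄}.
Eliminating the other unknown: ω₄ = r₂ω₂ sin(θ₂−θ₃) / [r₄ sin(θ₄−θ₃)].
Numerator sine = +0.72176; denominator sine = +0.72417.
Result = 0.0931·18.95·(+0.72176) / (0.1322·(+0.72417)) = +13.304 rad/s; magnitude 13.304 rad/s.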